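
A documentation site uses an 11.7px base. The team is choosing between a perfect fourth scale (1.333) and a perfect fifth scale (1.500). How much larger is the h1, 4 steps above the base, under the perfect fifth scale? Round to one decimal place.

22.3px

Perfect fourth: 11.7 × 1.333⁴ = 36.941px
Perfect fifth: 11.7 × 1.500⁴ = 59.231px
Difference: 59.231 − 36.941 = 22.290px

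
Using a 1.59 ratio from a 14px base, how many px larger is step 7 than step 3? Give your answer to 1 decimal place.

303.4px

Step 3: 14.0 × 1.59³ = 56.276px
Step 7: 14.0 × 1.59⁷ = 359.673px
Difference: 359.673 − 56.276 = 303.397px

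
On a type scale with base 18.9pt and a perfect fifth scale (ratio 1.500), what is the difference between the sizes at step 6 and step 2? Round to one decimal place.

172.8pt

Step 2: 18.9 × 1.500² = 42.525pt
Step 6: 18.9 × 1.500⁶ = 215.283pt
Difference: 215.283 − 42.525 = 172.758pt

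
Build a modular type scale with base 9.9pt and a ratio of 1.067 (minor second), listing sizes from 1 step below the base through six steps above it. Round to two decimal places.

9.28pt, 9.90pt, 10.56pt, 11.27pt, 12.03pt, 12.83pt, 13.69pt, 14.61pt

Step -1: 9.9 ÷ 1.067 = 9.28
Step 0: 9.9pt
Step 1: 9.9 × 1.067 = 10.56
Step 2: 9.9 × 1.067² = 11.27
Step 3: 9.9 × 1.067³ = 12.03
Step 4: 9.9 × 1.067⁴ = 12.83
Step 5: 9.9 × 1.067⁵ = 13.69
Step 6: 9.9 × 1.067⁶ = 14.61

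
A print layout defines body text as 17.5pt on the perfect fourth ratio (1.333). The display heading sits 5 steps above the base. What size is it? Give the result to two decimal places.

17.5 × 1.333⁵ = 17.5 × 4.20873 ≈ 73.65

73.65pt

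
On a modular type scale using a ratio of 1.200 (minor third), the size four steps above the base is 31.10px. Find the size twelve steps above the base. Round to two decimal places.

31.10 × 1.200⁸ = 31.10 × 4.29982 ≈ 133.724

133.72px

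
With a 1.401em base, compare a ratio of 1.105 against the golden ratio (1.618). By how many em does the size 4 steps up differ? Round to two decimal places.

At 1.105: 1.401 × 1.105⁴ = 2.0888em
Golden ratio: 1.401 × 1.618⁴ = 9.6018em
Difference: 9.6018 − 2.0888 = 7.5130em

7.51em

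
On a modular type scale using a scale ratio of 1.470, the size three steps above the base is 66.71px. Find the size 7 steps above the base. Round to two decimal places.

The gap is 7 − (3) = 4 steps, so the factor is 1.470^4.
66.71 × 1.470⁴ = 66.71 × 4.66949 ≈ 311.502

311.50px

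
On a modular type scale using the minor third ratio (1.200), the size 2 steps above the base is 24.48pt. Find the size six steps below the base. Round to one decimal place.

5.7pt

The gap is -6 − (2) = -8 steps, so the factor is 1.200^-8.
24.48 ÷ 1.200⁸ = 24.48 ÷ 4.29982 ≈ 5.693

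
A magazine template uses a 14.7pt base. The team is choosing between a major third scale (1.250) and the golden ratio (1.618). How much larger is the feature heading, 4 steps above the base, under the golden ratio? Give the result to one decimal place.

Major third: 14.7 × 1.250⁴ = 35.889pt
Golden ratio: 14.7 × 1.618⁴ = 100.747pt
Difference: 100.747 − 35.889 = 64.858pt

64.9pt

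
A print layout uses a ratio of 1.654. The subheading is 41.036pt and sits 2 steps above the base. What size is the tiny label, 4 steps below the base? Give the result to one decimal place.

2.0pt

Moving from step +2 to step -4 is 6 steps down, so divide by r⁶.
41.036 ÷ 1.654⁶ = 41.036 ÷ 20.47449 ≈ 2.004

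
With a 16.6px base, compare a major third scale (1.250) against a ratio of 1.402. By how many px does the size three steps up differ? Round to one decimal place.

13.3px

Major third: 16.6 × 1.250³ = 32.422px
At 1.402: 16.6 × 1.402³ = 45.746px
Difference: 45.746 − 32.422 = 13.324px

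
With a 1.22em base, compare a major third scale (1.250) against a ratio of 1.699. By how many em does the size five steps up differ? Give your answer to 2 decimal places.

13.55em

Major third: 1.22 × 1.250⁵ = 3.7231em
At 1.699: 1.22 × 1.699⁵ = 17.2714em
Difference: 17.2714 − 3.7231 = 13.5483em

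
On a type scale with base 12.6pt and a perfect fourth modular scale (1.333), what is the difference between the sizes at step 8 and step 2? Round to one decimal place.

103.2pt

Step 2: 12.6 × 1.333² = 22.389pt
Step 8: 12.6 × 1.333⁸ = 125.606pt
Difference: 125.606 − 22.389 = 103.217pt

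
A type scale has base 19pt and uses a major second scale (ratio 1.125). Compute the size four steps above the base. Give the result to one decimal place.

30.4pt

Every step multiplies by the scale ratio.
19.0 × 1.125⁴ = 19.0 × 1.60181 ≈ 30.43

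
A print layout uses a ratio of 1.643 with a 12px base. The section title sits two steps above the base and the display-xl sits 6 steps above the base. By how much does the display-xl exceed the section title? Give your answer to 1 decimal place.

Step 2: 12.0 × 1.643² = 32.393px
Step 6: 12.0 × 1.643⁶ = 236.051px
Difference: 236.051 − 32.393 = 203.658px

203.7px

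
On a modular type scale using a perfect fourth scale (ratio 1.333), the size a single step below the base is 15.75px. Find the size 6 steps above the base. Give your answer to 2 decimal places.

15.75 × 1.333⁷ = 15.75 × 7.47844 ≈ 117.785

117.79px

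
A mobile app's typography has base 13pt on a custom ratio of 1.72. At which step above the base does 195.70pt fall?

5

1.72ⁿ = 195.70 / 13 = 15.0538
n = ln(15.0538) / ln(1.72) = 2.7116 / 0.5423 ≈ 5.00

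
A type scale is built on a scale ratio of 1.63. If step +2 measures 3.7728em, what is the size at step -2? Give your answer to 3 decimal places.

The gap is -2 − (2) = -4 steps, so the factor is 1.63^-4.
3.7728 ÷ 1.63⁴ = 3.7728 ÷ 7.05912 ≈ 0.534

0.534em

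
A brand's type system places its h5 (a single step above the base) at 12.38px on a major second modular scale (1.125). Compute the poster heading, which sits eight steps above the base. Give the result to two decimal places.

28.24px

Moving from step +1 to step +8 is 7 steps up, so multiply by r⁷.
12.38 × 1.125⁷ = 12.38 × 2.28070 ≈ 28.235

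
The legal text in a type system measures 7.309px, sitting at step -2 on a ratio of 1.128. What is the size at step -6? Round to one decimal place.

Moving from step -2 to step -6 is 4 steps down, so divide by r⁴.
7.309 ÷ 1.128⁴ = 7.309 ÷ 1.61896 ≈ 4.515

4.5px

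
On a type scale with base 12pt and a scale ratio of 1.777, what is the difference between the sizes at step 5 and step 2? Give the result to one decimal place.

Step 2: 12.0 × 1.777² = 37.893pt
Step 5: 12.0 × 1.777⁵ = 212.627pt
Difference: 212.627 − 37.893 = 174.734pt

174.7pt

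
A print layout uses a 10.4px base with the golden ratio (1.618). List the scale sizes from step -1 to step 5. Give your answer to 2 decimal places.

Step -1: 10.4 ÷ 1.618 = 6.43
Step 0: 10.4px
Step 1: 10.4 × 1.618 = 16.83
Step 2: 10.4 × 1.618² = 27.23
Step 3: 10.4 × 1.618³ = 44.05
Step 4: 10.4 × 1.618⁴ = 71.28
Step 5: 10.4 × 1.618⁵ = 115.33

6.43px, 10.40px, 16.83px, 27.23px, 44.05px, 71.28px, 115.33px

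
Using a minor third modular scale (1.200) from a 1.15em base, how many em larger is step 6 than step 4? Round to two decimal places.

Step 4: 1.15 × 1.200⁴ = 2.3846em
Step 6: 1.15 × 1.200⁶ = 3.4339em
Difference: 3.4339 − 2.3846 = 1.0493em

1.05em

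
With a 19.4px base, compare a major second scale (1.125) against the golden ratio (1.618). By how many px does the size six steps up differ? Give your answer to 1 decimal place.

308.7px

Major second: 19.4 × 1.125⁶ = 39.329px
Golden ratio: 19.4 × 1.618⁶ = 348.075px
Difference: 348.075 − 39.329 = 308.746px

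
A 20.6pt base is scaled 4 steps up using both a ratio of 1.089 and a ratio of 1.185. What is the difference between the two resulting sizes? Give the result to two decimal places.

11.65pt

At 1.089: 20.6 × 1.089⁴ = 28.9720pt
At 1.185: 20.6 × 1.185⁴ = 40.6201pt
Difference: 40.6201 − 28.9720 = 11.6481pt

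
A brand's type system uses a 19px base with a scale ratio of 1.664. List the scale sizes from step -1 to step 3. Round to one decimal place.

11.4px, 19.0px, 31.6px, 52.6px, 87.5px

Step -1: 19.0 ÷ 1.664 = 11.4
Step 0: 19px
Step 1: 19.0 × 1.664 = 31.6
Step 2: 19.0 × 1.664² = 52.6
Step 3: 19.0 × 1.664³ = 87.5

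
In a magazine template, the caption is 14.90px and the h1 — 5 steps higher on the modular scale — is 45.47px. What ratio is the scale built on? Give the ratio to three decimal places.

The ratio satisfies 14.90 × r⁵ = 45.47, so r = (45.47 / 14.90)^(1/5).
r = 3.0517^(1/5) ≈ 1.2500

1.250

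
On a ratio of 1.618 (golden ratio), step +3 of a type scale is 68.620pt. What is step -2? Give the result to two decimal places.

6.19pt

Moving from step +3 to step -2 is 5 steps down, so divide by r⁵.
68.620 ÷ 1.618⁵ = 68.620 ÷ 11.08901 ≈ 6.188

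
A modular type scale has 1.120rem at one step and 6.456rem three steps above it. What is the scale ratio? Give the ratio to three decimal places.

r³ = 6.456 / 1.120, so r = (6.456/1.120)^(1/3).
r = 5.7643^(1/3) ≈ 1.7930

1.793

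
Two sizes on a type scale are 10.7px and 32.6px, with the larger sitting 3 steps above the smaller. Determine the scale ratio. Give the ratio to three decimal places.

r³ = 32.6 / 10.7, so r = (32.6/10.7)^(1/3).
r = 3.0467^(1/3) ≈ 1.4497

1.450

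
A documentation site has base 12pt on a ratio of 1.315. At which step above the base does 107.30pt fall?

8

1.315ⁿ = 107.30 / 12 = 8.9417
n = ln(8.9417) / ln(1.315) = 2.1907 / 0.2738 ≈ 8.00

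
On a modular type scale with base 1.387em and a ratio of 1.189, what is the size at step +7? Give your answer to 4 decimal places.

Each step on a modular scale multiplies by the ratio, so the size n steps from the base is base × ratioⁿ.
1.387 × 1.189⁷ = 1.387 × 3.35949 ≈ 4.6596

4.6596em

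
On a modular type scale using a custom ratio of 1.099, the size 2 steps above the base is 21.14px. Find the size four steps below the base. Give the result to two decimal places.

12.00px

21.14 ÷ 1.099⁶ = 21.14 ÷ 1.76192 ≈ 11.998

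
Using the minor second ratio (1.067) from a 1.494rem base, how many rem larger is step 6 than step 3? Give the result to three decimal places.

0.390rem

Step 3: 1.494 × 1.067³ = 1.81486rem
Step 6: 1.494 × 1.067⁶ = 2.20464rem
Difference: 2.20464 − 1.81486 = 0.38978rem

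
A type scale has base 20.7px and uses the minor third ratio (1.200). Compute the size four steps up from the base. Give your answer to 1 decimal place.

A modular type scale is a geometric sequence: sizeₙ = base × rⁿ.
20.7 × 1.200⁴ = 20.7 × 2.07360 ≈ 42.92

42.9px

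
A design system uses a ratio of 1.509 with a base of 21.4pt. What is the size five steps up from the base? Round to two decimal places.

A modular type scale is a geometric sequence: sizeₙ = base × rⁿ.
21.4 × 1.509⁵ = 21.4 × 7.82431 ≈ 167.44

167.44pt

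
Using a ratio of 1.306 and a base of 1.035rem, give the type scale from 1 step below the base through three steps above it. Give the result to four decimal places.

Step -1: 1.035 ÷ 1.306 = 0.7925
Step 0: 1.035rem
Step 1: 1.035 × 1.306 = 1.3517
Step 2: 1.035 × 1.306² = 1.7653
Step 3: 1.035 × 1.306³ = 2.3055

0.7925rem, 1.0350rem, 1.3517rem, 1.7653rem, 2.3055rem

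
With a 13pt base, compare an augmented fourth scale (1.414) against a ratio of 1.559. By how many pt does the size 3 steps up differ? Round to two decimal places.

Augmented fourth: 13.0 × 1.414³ = 36.7529pt
At 1.559: 13.0 × 1.559³ = 49.2586pt
Difference: 49.2586 − 36.7529 = 12.5057pt

12.51pt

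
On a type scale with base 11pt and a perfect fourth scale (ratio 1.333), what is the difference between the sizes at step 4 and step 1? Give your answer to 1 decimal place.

Step 1: 11.0 × 1.333 = 14.663pt
Step 4: 11.0 × 1.333⁴ = 34.731pt
Difference: 34.731 − 14.663 = 20.068pt

20.1pt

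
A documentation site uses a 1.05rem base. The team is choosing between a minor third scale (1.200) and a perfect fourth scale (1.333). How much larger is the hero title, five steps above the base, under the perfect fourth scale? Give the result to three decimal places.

1.806rem

Minor third: 1.05 × 1.200⁵ = 2.61274rem
Perfect fourth: 1.05 × 1.333⁵ = 4.41916rem
Difference: 4.41916 − 2.61274 = 1.80642rem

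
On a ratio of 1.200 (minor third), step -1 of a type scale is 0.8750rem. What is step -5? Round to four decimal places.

0.4220rem

0.8750 ÷ 1.200⁴ = 0.8750 ÷ 2.07360 ≈ 0.4220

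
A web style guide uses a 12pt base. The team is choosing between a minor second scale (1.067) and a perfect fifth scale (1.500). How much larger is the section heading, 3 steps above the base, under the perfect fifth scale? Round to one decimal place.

25.9pt

Minor second: 12.0 × 1.067³ = 14.577pt
Perfect fifth: 12.0 × 1.500³ = 40.500pt
Difference: 40.500 − 14.577 = 25.923pt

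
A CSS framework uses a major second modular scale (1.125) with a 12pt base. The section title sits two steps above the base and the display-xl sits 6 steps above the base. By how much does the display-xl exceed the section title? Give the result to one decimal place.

9.1pt

Step 2: 12.0 × 1.125² = 15.188pt
Step 6: 12.0 × 1.125⁶ = 24.327pt
Difference: 24.327 − 15.188 = 9.139pt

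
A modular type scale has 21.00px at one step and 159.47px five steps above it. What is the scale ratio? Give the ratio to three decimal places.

1.500

The ratio satisfies 21.00 × r⁵ = 159.47, so r = (159.47 / 21.00)^(1/5).
r = 7.5938^(1/5) ≈ 1.5000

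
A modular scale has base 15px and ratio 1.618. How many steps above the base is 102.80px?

1.618ⁿ = 102.80 / 15 = 6.8533
n = ln(6.8533) / ln(1.618) = 1.9247 / 0.4812 ≈ 4.00

4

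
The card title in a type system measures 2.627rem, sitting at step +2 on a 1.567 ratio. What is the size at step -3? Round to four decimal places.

2.627 ÷ 1.567⁵ = 2.627 ÷ 9.44811 ≈ 0.2780

0.2780rem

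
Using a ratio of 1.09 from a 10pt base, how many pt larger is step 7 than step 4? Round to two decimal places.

Step 4: 10.0 × 1.09⁴ = 14.1158pt
Step 7: 10.0 × 1.09⁷ = 18.2804pt
Difference: 18.2804 − 14.1158 = 4.1646pt

4.16pt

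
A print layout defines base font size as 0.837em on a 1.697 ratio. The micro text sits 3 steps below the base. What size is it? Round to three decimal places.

0.837 ÷ 1.697³ = 0.837 ÷ 4.88704 ≈ 0.171

0.171em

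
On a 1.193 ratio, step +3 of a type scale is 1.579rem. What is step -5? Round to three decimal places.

Moving from step +3 to step -5 is 8 steps down, so divide by r⁸.
1.579 ÷ 1.193⁸ = 1.579 ÷ 4.10321 ≈ 0.385

0.385rem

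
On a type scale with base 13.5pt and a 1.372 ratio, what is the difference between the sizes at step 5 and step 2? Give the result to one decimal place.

Step 2: 13.5 × 1.372² = 25.412pt
Step 5: 13.5 × 1.372⁵ = 65.630pt
Difference: 65.630 − 25.412 = 40.218pt

40.2pt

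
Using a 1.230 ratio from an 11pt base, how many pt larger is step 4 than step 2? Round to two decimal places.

Step 2: 11.0 × 1.230² = 16.6419pt
Step 4: 11.0 × 1.230⁴ = 25.1775pt
Difference: 25.1775 − 16.6419 = 8.5356pt

8.54pt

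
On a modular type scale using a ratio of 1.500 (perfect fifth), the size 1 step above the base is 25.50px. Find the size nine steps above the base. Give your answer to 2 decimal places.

25.50 × 1.500⁸ = 25.50 × 25.62891 ≈ 653.537

653.54px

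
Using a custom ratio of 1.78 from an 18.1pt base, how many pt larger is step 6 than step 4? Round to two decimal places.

394.00pt

Step 4: 18.1 × 1.78⁴ = 181.7015pt
Step 6: 18.1 × 1.78⁶ = 575.7031pt
Difference: 575.7031 − 181.7015 = 394.0016pt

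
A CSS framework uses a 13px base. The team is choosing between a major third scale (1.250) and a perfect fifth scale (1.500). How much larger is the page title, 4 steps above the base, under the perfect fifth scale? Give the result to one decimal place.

34.1px

Major third: 13.0 × 1.250⁴ = 31.738px
Perfect fifth: 13.0 × 1.500⁴ = 65.812px
Difference: 65.812 − 31.738 = 34.074px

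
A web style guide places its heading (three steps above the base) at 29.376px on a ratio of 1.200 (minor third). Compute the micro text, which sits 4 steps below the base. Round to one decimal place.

8.2px

Moving from step +3 to step -4 is 7 steps down, so divide by r⁷.
29.376 ÷ 1.200⁷ = 29.376 ÷ 3.58318 ≈ 8.198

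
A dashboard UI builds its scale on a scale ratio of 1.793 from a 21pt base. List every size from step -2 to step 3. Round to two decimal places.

6.53pt, 11.71pt, 21.00pt, 37.65pt, 67.51pt, 121.05pt

Step -2: 21.0 ÷ 1.793² = 6.53
Step -1: 21.0 ÷ 1.793 = 11.71
Step 0: 21pt
Step 1: 21.0 × 1.793 = 37.65
Step 2: 21.0 × 1.793² = 67.51
Step 3: 21.0 × 1.793³ = 121.05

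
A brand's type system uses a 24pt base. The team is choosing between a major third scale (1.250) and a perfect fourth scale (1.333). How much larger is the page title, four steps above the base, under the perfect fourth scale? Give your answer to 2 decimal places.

17.18pt

Major third: 24.0 × 1.250⁴ = 58.5938pt
Perfect fourth: 24.0 × 1.333⁴ = 75.7760pt
Difference: 75.7760 − 58.5938 = 17.1822pt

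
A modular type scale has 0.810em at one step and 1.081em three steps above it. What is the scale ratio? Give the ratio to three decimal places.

r³ = 1.081 / 0.810, so r = (1.081/0.810)^(1/3).
r = 1.3346^(1/3) ≈ 1.1010

1.101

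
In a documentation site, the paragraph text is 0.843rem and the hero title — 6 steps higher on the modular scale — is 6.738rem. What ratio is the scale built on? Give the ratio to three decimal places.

1.414

The ratio satisfies 0.843 × r⁶ = 6.738, so r = (6.738 / 0.843)^(1/6).
r = 7.9929^(1/6) ≈ 1.4140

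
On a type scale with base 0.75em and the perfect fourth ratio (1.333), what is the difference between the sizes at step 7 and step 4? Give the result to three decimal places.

Step 4: 0.75 × 1.333⁴ = 2.36800em
Step 7: 0.75 × 1.333⁷ = 5.60883em
Difference: 5.60883 − 2.36800 = 3.24083em

3.241em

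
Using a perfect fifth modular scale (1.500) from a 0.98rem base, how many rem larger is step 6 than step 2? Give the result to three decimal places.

8.958rem

Step 2: 0.98 × 1.500² = 2.20500rem
Step 6: 0.98 × 1.500⁶ = 11.16281rem
Difference: 11.16281 − 2.20500 = 8.95781rem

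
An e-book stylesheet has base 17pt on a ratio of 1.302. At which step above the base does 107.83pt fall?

7

1.302ⁿ = 107.83 / 17 = 6.3429
n = ln(6.3429) / ln(1.302) = 1.8473 / 0.2639 ≈ 7.00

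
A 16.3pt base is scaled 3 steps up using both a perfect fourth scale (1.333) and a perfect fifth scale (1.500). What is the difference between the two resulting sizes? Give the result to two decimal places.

16.40pt

Perfect fourth: 16.3 × 1.333³ = 38.6081pt
Perfect fifth: 16.3 × 1.500³ = 55.0125pt
Difference: 55.0125 − 38.6081 = 16.4044pt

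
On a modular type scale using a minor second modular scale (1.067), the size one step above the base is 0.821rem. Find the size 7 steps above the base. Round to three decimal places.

The gap is 7 − (1) = 6 steps, so the factor is 1.067^6.
0.821 × 1.067⁶ = 0.821 × 1.47566 ≈ 1.212

1.212rem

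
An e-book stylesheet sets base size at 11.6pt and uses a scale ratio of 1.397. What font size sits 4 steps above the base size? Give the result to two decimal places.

11.6 × 1.397⁴ = 11.6 × 3.80878 ≈ 44.18

44.18pt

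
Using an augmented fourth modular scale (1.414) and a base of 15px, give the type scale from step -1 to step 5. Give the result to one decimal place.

10.6px, 15.0px, 21.2px, 30.0px, 42.4px, 60.0px, 84.8px

Step -1: 15.0 ÷ 1.414 = 10.6
Step 0: 15px
Step 1: 15.0 × 1.414 = 21.2
Step 2: 15.0 × 1.414² = 30.0
Step 3: 15.0 × 1.414³ = 42.4
Step 4: 15.0 × 1.414⁴ = 60.0
Step 5: 15.0 × 1.414⁵ = 84.8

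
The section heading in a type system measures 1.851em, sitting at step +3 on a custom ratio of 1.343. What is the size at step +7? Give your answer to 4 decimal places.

1.851 × 1.343⁴ = 1.851 × 3.25315 ≈ 6.0216

6.0216em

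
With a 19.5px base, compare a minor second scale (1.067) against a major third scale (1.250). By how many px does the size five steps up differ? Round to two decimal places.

Minor second: 19.5 × 1.067⁵ = 26.9685px
Major third: 19.5 × 1.250⁵ = 59.5093px
Difference: 59.5093 − 26.9685 = 32.5408px

32.54px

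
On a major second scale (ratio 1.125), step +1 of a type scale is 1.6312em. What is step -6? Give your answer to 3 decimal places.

0.715em

The gap is -6 − (1) = -7 steps, so the factor is 1.125^-7.
1.6312 ÷ 1.125⁷ = 1.6312 ÷ 2.28070 ≈ 0.715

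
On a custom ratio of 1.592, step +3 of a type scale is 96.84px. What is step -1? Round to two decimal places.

15.08px

Moving from step +3 to step -1 is 4 steps down, so divide by r⁴.
96.84 ÷ 1.592⁴ = 96.84 ÷ 6.42351 ≈ 15.076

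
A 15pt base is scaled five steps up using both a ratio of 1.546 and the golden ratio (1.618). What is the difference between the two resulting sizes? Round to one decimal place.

At 1.546: 15.0 × 1.546⁵ = 132.476pt
Golden ratio: 15.0 × 1.618⁵ = 166.335pt
Difference: 166.335 − 132.476 = 33.859pt

33.9pt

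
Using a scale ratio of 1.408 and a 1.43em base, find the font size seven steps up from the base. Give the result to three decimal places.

15.688em

Every step multiplies by the scale ratio.
1.43 × 1.408⁷ = 1.43 × 10.97030 ≈ 15.688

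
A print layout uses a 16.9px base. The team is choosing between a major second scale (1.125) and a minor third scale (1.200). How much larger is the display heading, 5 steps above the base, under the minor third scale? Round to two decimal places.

Major second: 16.9 × 1.125⁵ = 30.4543px
Minor third: 16.9 × 1.200⁵ = 42.0526px
Difference: 42.0526 − 30.4543 = 11.5983px

11.60px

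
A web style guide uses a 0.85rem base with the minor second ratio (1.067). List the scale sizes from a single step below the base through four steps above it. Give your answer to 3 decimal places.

Step -1: 0.85 ÷ 1.067 = 0.797
Step 0: 0.85rem
Step 1: 0.85 × 1.067 = 0.907
Step 2: 0.85 × 1.067² = 0.968
Step 3: 0.85 × 1.067³ = 1.033
Step 4: 0.85 × 1.067⁴ = 1.102

0.797rem, 0.850rem, 0.907rem, 0.968rem, 1.033rem, 1.102rem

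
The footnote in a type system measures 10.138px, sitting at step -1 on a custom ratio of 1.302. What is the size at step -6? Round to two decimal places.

10.138 ÷ 1.302⁵ = 10.138 ÷ 3.74158 ≈ 2.710

2.71px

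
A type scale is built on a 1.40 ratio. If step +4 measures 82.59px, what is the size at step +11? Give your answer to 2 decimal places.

82.59 × 1.40⁷ = 82.59 × 10.54135 ≈ 870.610

870.61px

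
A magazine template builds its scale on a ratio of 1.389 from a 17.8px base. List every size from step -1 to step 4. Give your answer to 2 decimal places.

12.81px, 17.80px, 24.72px, 34.34px, 47.70px, 66.26px

Step -1: 17.8 ÷ 1.389 = 12.81
Step 0: 17.8px
Step 1: 17.8 × 1.389 = 24.72
Step 2: 17.8 × 1.389² = 34.34
Step 3: 17.8 × 1.389³ = 47.70
Step 4: 17.8 × 1.389⁴ = 66.26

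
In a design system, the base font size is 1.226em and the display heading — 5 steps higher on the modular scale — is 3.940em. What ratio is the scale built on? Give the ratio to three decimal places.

r⁵ = 3.940 / 1.226, so r = (3.940/1.226)^(1/5).
r = 3.2137^(1/5) ≈ 1.2630

1.263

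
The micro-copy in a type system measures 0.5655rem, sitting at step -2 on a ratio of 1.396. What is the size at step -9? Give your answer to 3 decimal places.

0.5655 ÷ 1.396⁷ = 0.5655 ÷ 10.33232 ≈ 0.055

0.055rem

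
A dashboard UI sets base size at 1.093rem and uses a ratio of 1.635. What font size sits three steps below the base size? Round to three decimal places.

1.093 ÷ 1.635³ = 1.093 ÷ 4.37072 ≈ 0.250

0.250rem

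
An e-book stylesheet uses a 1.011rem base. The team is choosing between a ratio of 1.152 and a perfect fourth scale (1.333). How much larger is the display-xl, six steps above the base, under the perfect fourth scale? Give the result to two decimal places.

3.31rem

At 1.152: 1.011 × 1.152⁶ = 2.3630rem
Perfect fourth: 1.011 × 1.333⁶ = 5.6719rem
Difference: 5.6719 − 2.3630 = 3.3089rem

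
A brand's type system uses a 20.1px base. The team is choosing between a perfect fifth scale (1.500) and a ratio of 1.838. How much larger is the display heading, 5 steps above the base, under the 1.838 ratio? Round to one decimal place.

269.0px

Perfect fifth: 20.1 × 1.500⁵ = 152.634px
At 1.838: 20.1 × 1.838⁵ = 421.622px
Difference: 421.622 − 152.634 = 268.988px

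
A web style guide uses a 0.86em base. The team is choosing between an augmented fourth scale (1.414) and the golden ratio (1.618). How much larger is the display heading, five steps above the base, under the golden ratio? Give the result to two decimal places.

Augmented fourth: 0.86 × 1.414⁵ = 4.8612em
Golden ratio: 0.86 × 1.618⁵ = 9.5365em
Difference: 9.5365 − 4.8612 = 4.6753em

4.68em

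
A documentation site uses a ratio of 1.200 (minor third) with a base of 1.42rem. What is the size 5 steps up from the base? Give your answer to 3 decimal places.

3.533rem

1.42 × 1.200⁵ = 1.42 × 2.48832 ≈ 3.533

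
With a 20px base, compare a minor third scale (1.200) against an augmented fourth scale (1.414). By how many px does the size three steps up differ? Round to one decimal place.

Minor third: 20.0 × 1.200³ = 34.560px
Augmented fourth: 20.0 × 1.414³ = 56.543px
Difference: 56.543 − 34.560 = 21.983px

22.0px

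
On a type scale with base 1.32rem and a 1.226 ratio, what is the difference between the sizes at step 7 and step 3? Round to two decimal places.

3.06rem

Step 3: 1.32 × 1.226³ = 2.4325rem
Step 7: 1.32 × 1.226⁷ = 5.4955rem
Difference: 5.4955 − 2.4325 = 3.0630rem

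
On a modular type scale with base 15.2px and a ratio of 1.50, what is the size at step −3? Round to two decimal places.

A modular type scale is a geometric sequence: sizeₙ = base × rⁿ.
15.2 ÷ 1.50³ = 15.2 ÷ 3.37500 ≈ 4.50

4.50px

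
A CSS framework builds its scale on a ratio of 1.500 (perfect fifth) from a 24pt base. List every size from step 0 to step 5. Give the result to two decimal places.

24.00pt, 36.00pt, 54.00pt, 81.00pt, 121.50pt, 182.25pt

Step 0: 24pt
Step 1: 24.0 × 1.500 = 36.00
Step 2: 24.0 × 1.500² = 54.00
Step 3: 24.0 × 1.500³ = 81.00
Step 4: 24.0 × 1.500⁴ = 121.50
Step 5: 24.0 × 1.500⁵ = 182.25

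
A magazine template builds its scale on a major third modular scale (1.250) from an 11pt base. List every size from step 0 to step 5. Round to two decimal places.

11.00pt, 13.75pt, 17.19pt, 21.48pt, 26.86pt, 33.57pt

Step 0: 11pt
Step 1: 11.0 × 1.250 = 13.75
Step 2: 11.0 × 1.250² = 17.19
Step 3: 11.0 × 1.250³ = 21.48
Step 4: 11.0 × 1.250⁴ = 26.86
Step 5: 11.0 × 1.250⁵ = 33.57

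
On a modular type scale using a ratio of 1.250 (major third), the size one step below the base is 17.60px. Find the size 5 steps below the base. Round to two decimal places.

17.60 ÷ 1.250⁴ = 17.60 ÷ 2.44141 ≈ 7.209

7.21px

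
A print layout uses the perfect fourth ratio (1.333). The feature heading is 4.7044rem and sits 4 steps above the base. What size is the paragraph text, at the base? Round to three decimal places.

4.7044 ÷ 1.333⁴ = 4.7044 ÷ 3.15733 ≈ 1.490

1.490rem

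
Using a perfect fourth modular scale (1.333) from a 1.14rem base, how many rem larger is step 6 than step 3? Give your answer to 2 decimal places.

Step 3: 1.14 × 1.333³ = 2.7002rem
Step 6: 1.14 × 1.333⁶ = 6.3957rem
Difference: 6.3957 − 2.7002 = 3.6955rem

3.70rem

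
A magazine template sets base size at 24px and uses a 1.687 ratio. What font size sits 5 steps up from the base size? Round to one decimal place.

327.9px

Each step on a modular scale multiplies by the ratio, so the size n steps from the base is base × ratioⁿ.
24.0 × 1.687⁵ = 24.0 × 13.66392 ≈ 327.93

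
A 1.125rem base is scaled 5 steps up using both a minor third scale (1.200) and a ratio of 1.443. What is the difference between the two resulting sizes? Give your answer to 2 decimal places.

4.24rem

Minor third: 1.125 × 1.200⁵ = 2.7994rem
At 1.443: 1.125 × 1.443⁵ = 7.0386rem
Difference: 7.0386 − 2.7994 = 4.2392rem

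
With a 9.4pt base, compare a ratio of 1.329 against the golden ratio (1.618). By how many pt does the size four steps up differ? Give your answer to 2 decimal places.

35.10pt

At 1.329: 9.4 × 1.329⁴ = 29.3243pt
Golden ratio: 9.4 × 1.618⁴ = 64.4231pt
Difference: 64.4231 − 29.3243 = 35.0988pt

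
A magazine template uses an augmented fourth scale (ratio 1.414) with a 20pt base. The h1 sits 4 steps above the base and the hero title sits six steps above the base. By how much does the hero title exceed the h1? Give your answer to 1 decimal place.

79.9pt

Step 4: 20.0 × 1.414⁴ = 79.952pt
Step 6: 20.0 × 1.414⁶ = 159.855pt
Difference: 159.855 − 79.952 = 79.903pt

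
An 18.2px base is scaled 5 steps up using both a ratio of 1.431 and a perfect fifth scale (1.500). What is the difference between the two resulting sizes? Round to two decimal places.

At 1.431: 18.2 × 1.431⁵ = 109.2118px
Perfect fifth: 18.2 × 1.500⁵ = 138.2062px
Difference: 138.2062 − 109.2118 = 28.9944px

28.99px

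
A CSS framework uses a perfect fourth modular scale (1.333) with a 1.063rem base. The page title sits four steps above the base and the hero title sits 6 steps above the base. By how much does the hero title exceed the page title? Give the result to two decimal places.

Step 4: 1.063 × 1.333⁴ = 3.3562rem
Step 6: 1.063 × 1.333⁶ = 5.9637rem
Difference: 5.9637 − 3.3562 = 2.6075rem

2.61rem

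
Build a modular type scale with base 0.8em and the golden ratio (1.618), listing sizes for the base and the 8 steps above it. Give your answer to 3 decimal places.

0.800em, 1.294em, 2.094em, 3.389em, 5.483em, 8.871em, 14.354em, 23.224em, 37.577em

Step 0: 0.8em
Step 1: 0.8 × 1.618 = 1.294
Step 2: 0.8 × 1.618² = 2.094
Step 3: 0.8 × 1.618³ = 3.389
Step 4: 0.8 × 1.618⁴ = 5.483
Step 5: 0.8 × 1.618⁵ = 8.871
Step 6: 0.8 × 1.618⁶ = 14.354
Step 7: 0.8 × 1.618⁷ = 23.224
Step 8: 0.8 × 1.618⁸ = 37.577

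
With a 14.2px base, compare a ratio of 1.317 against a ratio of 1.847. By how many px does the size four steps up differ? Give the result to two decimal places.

122.54px

At 1.317: 14.2 × 1.317⁴ = 42.7200px
At 1.847: 14.2 × 1.847⁴ = 165.2555px
Difference: 165.2555 − 42.7200 = 122.5355px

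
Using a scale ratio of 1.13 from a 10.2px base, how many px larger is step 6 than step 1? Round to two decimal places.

Step 1: 10.2 × 1.13 = 11.5260px
Step 6: 10.2 × 1.13⁶ = 21.2359px
Difference: 21.2359 − 11.5260 = 9.7099px

9.71px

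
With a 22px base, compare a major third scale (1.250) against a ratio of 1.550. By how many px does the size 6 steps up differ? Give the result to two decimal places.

221.16px

Major third: 22.0 × 1.250⁶ = 83.9233px
At 1.550: 22.0 × 1.550⁶ = 305.0794px
Difference: 305.0794 − 83.9233 = 221.1561px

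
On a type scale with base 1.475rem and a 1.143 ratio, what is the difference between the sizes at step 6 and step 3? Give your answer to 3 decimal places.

1.086rem

Step 3: 1.475 × 1.143³ = 2.20258rem
Step 6: 1.475 × 1.143⁶ = 3.28904rem
Difference: 3.28904 − 2.20258 = 1.08646rem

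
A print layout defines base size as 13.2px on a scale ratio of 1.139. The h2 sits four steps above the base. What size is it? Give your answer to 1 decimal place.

22.2px

13.2 × 1.139⁴ = 13.2 × 1.68304 ≈ 22.22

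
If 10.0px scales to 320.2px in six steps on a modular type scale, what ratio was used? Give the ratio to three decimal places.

r⁶ = 320.2 / 10.0, so r = (320.2/10.0)^(1/6).
r = 32.0200^(1/6) ≈ 1.7820

1.782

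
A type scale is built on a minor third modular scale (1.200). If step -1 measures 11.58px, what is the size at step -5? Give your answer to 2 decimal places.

5.58px

11.58 ÷ 1.200⁴ = 11.58 ÷ 2.07360 ≈ 5.584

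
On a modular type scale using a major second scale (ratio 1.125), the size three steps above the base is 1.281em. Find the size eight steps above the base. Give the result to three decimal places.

2.308em

Moving from step +3 to step +8 is 5 steps up, so multiply by r⁵.
1.281 × 1.125⁵ = 1.281 × 1.80203 ≈ 2.308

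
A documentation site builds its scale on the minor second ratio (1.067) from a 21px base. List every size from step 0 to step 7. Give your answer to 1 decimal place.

Step 0: 21px
Step 1: 21.0 × 1.067 = 22.4
Step 2: 21.0 × 1.067² = 23.9
Step 3: 21.0 × 1.067³ = 25.5
Step 4: 21.0 × 1.067⁴ = 27.2
Step 5: 21.0 × 1.067⁵ = 29.0
Step 6: 21.0 × 1.067⁶ = 31.0
Step 7: 21.0 × 1.067⁷ = 33.1

21.0px, 22.4px, 23.9px, 25.5px, 27.2px, 29.0px, 31.0px, 33.1px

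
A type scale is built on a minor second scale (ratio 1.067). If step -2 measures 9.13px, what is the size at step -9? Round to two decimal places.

9.13 ÷ 1.067⁷ = 9.13 ÷ 1.57453 ≈ 5.799

5.80px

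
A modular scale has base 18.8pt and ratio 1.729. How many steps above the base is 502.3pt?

6

1.729ⁿ = 502.3 / 18.8 = 26.7181
n = ln(26.7181) / ln(1.729) = 3.2853 / 0.5475 ≈ 6.00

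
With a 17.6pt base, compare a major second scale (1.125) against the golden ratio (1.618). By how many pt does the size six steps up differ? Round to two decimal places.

280.10pt

Major second: 17.6 × 1.125⁶ = 35.6802pt
Golden ratio: 17.6 × 1.618⁶ = 315.7794pt
Difference: 315.7794 − 35.6802 = 280.0992pt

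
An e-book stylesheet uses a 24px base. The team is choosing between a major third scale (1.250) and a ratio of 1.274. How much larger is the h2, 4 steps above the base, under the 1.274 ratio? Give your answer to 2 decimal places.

Major third: 24.0 × 1.250⁴ = 58.5938px
At 1.274: 24.0 × 1.274⁴ = 63.2250px
Difference: 63.2250 − 58.5938 = 4.6312px

4.63px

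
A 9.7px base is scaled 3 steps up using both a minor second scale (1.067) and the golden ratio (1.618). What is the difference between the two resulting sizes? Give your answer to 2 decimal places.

Minor second: 9.7 × 1.067³ = 11.7832px
Golden ratio: 9.7 × 1.618³ = 41.0873px
Difference: 41.0873 − 11.7832 = 29.3041px

29.30px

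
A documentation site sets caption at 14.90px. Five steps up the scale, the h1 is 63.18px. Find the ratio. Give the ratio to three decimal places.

The ratio satisfies 14.90 × r⁵ = 63.18, so r = (63.18 / 14.90)^(1/5).
r = 4.2403^(1/5) ≈ 1.3350

1.335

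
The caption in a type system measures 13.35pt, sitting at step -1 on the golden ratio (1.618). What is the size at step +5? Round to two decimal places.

239.53pt

Moving from step -1 to step +5 is 6 steps up, so multiply by r⁶.
13.35 × 1.618⁶ = 13.35 × 17.94201 ≈ 239.526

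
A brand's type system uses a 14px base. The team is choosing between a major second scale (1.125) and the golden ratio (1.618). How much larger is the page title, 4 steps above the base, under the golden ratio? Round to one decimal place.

73.5px

Major second: 14.0 × 1.125⁴ = 22.425px
Golden ratio: 14.0 × 1.618⁴ = 95.949px
Difference: 95.949 − 22.425 = 73.524px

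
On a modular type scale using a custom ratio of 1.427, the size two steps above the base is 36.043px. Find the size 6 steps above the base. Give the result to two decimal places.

The gap is 6 − (2) = 4 steps, so the factor is 1.427^4.
36.043 × 1.427⁴ = 36.043 × 4.14664 ≈ 149.457

149.46px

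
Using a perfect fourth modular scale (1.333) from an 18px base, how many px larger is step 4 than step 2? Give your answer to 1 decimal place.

Step 2: 18.0 × 1.333² = 31.984px
Step 4: 18.0 × 1.333⁴ = 56.832px
Difference: 56.832 − 31.984 = 24.848px

24.8px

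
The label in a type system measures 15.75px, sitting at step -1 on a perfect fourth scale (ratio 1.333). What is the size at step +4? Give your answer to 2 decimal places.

66.29px

The gap is 4 − (-1) = 5 steps, so the factor is 1.333^5.
15.75 × 1.333⁵ = 15.75 × 4.20873 ≈ 66.287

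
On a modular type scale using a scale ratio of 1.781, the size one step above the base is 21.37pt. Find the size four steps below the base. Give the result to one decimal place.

1.2pt

21.37 ÷ 1.781⁵ = 21.37 ÷ 17.91924 ≈ 1.193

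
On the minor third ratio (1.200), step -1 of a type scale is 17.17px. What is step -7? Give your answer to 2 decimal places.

5.75px

17.17 ÷ 1.200⁶ = 17.17 ÷ 2.98598 ≈ 5.750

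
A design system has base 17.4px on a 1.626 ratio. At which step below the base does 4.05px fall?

1.626ⁿ = 17.4 / 4.05 = 4.2963
n = ln(4.2963) / ln(1.626) = 1.4578 / 0.4861 ≈ 3.00

3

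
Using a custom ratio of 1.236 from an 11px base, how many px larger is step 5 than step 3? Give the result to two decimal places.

10.96px

Step 3: 11.0 × 1.236³ = 20.7706px
Step 5: 11.0 × 1.236⁵ = 31.7311px
Difference: 31.7311 − 20.7706 = 10.9605px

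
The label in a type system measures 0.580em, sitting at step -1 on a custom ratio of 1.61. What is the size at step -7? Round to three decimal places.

0.033em

Moving from step -1 to step -7 is 6 steps down, so divide by r⁶.
0.580 ÷ 1.61⁶ = 0.580 ÷ 17.41627 ≈ 0.033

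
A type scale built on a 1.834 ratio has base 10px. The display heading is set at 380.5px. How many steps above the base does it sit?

1.834ⁿ = 380.5 / 10 = 38.0500
n = ln(38.0500) / ln(1.834) = 3.6389 / 0.6065 ≈ 6.00

6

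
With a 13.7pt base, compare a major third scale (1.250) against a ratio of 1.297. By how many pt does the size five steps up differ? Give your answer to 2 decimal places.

8.47pt

Major third: 13.7 × 1.250⁵ = 41.8091pt
At 1.297: 13.7 × 1.297⁵ = 50.2829pt
Difference: 50.2829 − 41.8091 = 8.4738pt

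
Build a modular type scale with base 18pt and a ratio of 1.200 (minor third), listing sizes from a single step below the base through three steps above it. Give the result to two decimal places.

15.00pt, 18.00pt, 21.60pt, 25.92pt, 31.10pt

Step -1: 18.0 ÷ 1.200 = 15.00
Step 0: 18pt
Step 1: 18.0 × 1.200 = 21.60
Step 2: 18.0 × 1.200² = 25.92
Step 3: 18.0 × 1.200³ = 31.10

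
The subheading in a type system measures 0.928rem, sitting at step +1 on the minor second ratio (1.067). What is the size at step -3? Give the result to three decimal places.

0.928 ÷ 1.067⁴ = 0.928 ÷ 1.29616 ≈ 0.716

0.716rem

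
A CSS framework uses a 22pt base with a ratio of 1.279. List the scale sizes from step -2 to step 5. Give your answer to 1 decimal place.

13.4pt, 17.2pt, 22.0pt, 28.1pt, 36.0pt, 46.0pt, 58.9pt, 75.3pt

Step -2: 22.0 ÷ 1.279² = 13.4
Step -1: 22.0 ÷ 1.279 = 17.2
Step 0: 22pt
Step 1: 22.0 × 1.279 = 28.1
Step 2: 22.0 × 1.279² = 36.0
Step 3: 22.0 × 1.279³ = 46.0
Step 4: 22.0 × 1.279⁴ = 58.9
Step 5: 22.0 × 1.279⁵ = 75.3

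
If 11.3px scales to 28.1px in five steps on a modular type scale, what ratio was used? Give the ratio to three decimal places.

1.200

r⁵ = 28.1 / 11.3, so r = (28.1/11.3)^(1/5).
r = 2.4867^(1/5) ≈ 1.1998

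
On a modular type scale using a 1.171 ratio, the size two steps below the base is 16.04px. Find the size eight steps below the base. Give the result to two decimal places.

6.22px

The gap is -8 − (-2) = -6 steps, so the factor is 1.171^-6.
16.04 ÷ 1.171⁶ = 16.04 ÷ 2.57835 ≈ 6.221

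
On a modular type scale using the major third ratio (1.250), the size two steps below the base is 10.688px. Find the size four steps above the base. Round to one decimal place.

40.8px

The gap is 4 − (-2) = 6 steps, so the factor is 1.250^6.
10.688 × 1.250⁶ = 10.688 × 3.81470 ≈ 40.771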